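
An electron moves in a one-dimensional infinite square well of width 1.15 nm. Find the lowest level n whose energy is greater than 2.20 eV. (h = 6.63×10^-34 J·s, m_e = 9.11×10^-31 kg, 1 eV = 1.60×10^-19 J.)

n = 3

E_1 = h²/(8m_eL²) = 4.561×10^-20 J = 0.2851 eV.
Need n² > 2.20/0.2851 = 7.717, i.e. n > 2.778.
The smallest integer satisfying this is n = 3.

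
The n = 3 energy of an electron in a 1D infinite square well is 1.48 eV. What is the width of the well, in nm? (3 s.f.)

From E_n = n²h²/(8m_eL²), L = n·h/√(8m_eE_n).
E_3 = 1.48 eV = 2.371×10^-19 J, so L = 3·6.626×10^-34/√(8·9.109×10^-31·2.371×10^-19) = 1.51×10^-9 m = 1.51 nm.

L = 1.51 nm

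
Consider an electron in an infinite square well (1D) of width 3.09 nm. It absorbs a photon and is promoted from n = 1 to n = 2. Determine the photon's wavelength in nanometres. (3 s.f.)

E_1 = h²/(8m_eL²) = 6.310×10^-21 J, so ΔE = (2² − 1²)E_1 = 1.893×10^-20 J.
λ = hc/ΔE = (6.626×10^-34·2.998×10^8)/1.893×10^-20 = 1.05×10^-5 m = 1.05×10^4 nm.

λ = 1.05×10^4 nm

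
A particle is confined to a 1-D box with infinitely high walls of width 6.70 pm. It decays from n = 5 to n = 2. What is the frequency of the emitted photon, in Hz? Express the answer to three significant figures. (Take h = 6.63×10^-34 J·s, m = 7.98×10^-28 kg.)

E_1 = h²/(8mL²) = 1.534×10^-18 J and ΔE = (5² − 2²)E_1 = 3.221×10^-17 J.
f = ΔE/h = 3.221×10^-17/6.63×10^-34 = 4.86×10^16 Hz.

f = 4.86×10^16 Hz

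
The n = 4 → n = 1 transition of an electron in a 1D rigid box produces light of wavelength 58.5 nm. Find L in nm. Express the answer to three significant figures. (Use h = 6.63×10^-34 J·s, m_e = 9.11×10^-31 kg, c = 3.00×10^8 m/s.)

L = 0.516 nm

The photon carries ΔE = hc/λ = 6.63×10^-34·3.00×10^8/5.85×10^-8 m = 3.400×10^-18 J.
Since ΔE = (4² − 1²)E_1, E_1 = 2.267×10^-19 J, and L = h/√(8m_eE_1) = 5.16×10^-10 m = 0.516 nm.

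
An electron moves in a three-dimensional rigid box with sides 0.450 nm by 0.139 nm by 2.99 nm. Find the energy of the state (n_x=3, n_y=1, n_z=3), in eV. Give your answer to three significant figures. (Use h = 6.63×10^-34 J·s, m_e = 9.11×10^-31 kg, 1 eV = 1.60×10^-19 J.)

For a 3D rectangular well E = (h²/8m_e)·Σ n_i²/L_i² = (6.63×10^-34)²/(8·9.11×10^-31) · [3²/(0.450 nm)² + 1²/(0.139 nm)² + 3²/(2.99 nm)²].
Evaluating gives E = 5.863×10^-18 J = 36.6 eV.

E = 36.6 eV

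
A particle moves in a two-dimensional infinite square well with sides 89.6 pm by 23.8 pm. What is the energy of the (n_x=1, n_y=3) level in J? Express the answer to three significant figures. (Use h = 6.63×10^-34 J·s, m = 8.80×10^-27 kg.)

E = 1.00×10^-19 J

For a 2D rectangular well E = (h²/8m)·Σ n_i²/L_i² = (6.63×10^-34)²/(8·8.80×10^-27) · [1²/(89.6 pm)² + 3²/(23.8 pm)²].
Evaluating gives E = 1.00×10^-19 J.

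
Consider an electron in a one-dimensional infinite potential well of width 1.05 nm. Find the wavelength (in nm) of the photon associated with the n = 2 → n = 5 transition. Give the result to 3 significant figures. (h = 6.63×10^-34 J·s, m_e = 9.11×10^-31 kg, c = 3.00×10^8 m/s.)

λ = 173 nm

E_1 = h²/(8m_eL²) = 5.471×10^-20 J, so ΔE = (5² − 2²)E_1 = 1.149×10^-18 J.
λ = hc/ΔE = (6.63×10^-34·3.00×10^8)/1.149×10^-18 = 1.73×10^-7 m = 173 nm.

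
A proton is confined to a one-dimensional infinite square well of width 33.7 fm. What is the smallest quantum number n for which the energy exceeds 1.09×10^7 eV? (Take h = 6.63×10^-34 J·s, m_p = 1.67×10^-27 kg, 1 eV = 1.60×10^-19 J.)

n = 8

E_1 = h²/(8m_pL²) = 2.897×10^-14 J = 1.811×10^5 eV.
Need n² > 1.09×10^7/1.811×10^5 = 60.19, i.e. n > 7.758.
The smallest integer satisfying this is n = 8.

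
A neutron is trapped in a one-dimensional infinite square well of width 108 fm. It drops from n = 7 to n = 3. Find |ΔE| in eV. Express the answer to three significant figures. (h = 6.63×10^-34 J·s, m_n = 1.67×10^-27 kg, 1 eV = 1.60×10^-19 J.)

E_1 = h²/(8m_nL²) = 2.821×10^-15 J.
|ΔE| = |7² − 3²|·E_1 = 40·2.821×10^-15 J = 1.128×10^-13 J = 7.05×10^5 eV.

|ΔE| = 7.05×10^5 eV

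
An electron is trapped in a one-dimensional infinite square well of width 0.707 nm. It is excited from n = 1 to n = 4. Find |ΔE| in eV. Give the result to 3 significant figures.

|ΔE| = 11.3 eV

E_1 = h²/(8m_eL²) = 1.205×10^-19 J.
|ΔE| = |1² − 4²|·E_1 = 15·1.205×10^-19 J = 1.808×10^-18 J = 11.3 eV.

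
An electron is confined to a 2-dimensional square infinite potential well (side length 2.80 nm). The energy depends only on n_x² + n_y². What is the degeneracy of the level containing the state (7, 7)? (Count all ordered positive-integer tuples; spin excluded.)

degeneracy = 1

The level has n_x² + n_y² = 98. The ordered positive-integer solutions are (7, 7).
That gives 1 state.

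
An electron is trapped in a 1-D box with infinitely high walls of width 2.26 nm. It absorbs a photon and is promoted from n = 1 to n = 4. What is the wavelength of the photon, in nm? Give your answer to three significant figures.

λ = 1.12×10^3 nm

E_1 = h²/(8m_eL²) = 1.180×10^-20 J, so ΔE = (4² − 1²)E_1 = 1.770×10^-19 J.
λ = hc/ΔE = (6.626×10^-34·2.998×10^8)/1.770×10^-19 = 1.12×10^-6 m = 1.12×10^3 nm.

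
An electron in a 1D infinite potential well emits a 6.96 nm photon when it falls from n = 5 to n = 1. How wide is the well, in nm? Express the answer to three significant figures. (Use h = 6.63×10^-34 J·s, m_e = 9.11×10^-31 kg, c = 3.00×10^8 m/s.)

The photon carries ΔE = hc/λ = 6.63×10^-34·3.00×10^8/6.96×10^-9 m = 2.858×10^-17 J.
Since ΔE = (5² − 1²)E_1, E_1 = 1.191×10^-18 J, and L = h/√(8m_eE_1) = 2.25×10^-10 m = 0.225 nm.

L = 0.225 nm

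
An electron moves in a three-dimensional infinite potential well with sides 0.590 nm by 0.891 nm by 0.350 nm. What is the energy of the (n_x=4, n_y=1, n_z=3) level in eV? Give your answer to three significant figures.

E = 45.4 eV

For a 3D rectangular well E = (h²/8m_e)·Σ n_i²/L_i² = (6.626×10^-34)²/(8·9.109×10^-31) · [4²/(0.590 nm)² + 1²/(0.891 nm)² + 3²/(0.350 nm)²].
Evaluating gives E = 7.271×10^-18 J = 45.4 eV.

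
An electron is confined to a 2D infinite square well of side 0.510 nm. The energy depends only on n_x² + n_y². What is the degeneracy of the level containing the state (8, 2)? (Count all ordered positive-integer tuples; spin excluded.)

The level has n_x² + n_y² = 68. The ordered positive-integer solutions are (2, 8), (8, 2).
That gives 2 states.

degeneracy = 2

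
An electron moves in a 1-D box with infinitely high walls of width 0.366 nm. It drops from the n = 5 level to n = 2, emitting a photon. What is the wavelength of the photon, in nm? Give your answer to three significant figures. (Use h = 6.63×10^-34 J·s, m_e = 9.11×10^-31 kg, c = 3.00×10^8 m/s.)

E_1 = h²/(8m_eL²) = 4.503×10^-19 J, so ΔE = (5² − 2²)E_1 = 9.456×10^-18 J.
λ = hc/ΔE = (6.63×10^-34·3.00×10^8)/9.456×10^-18 = 2.10×10^-8 m = 21.0 nm.

λ = 21.0 nm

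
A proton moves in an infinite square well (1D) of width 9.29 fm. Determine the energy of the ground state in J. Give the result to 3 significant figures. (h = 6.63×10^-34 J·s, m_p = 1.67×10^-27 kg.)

E_1 = 3.81×10^-13 J

For an infinite well E_n = n²h²/(8m_pL²), so E_1 = h²/(8m_pL²) = (6.63×10^-34)²/(8·1.67×10^-27·(9.29×10^-15 m)²) = 3.812×10^-13 J.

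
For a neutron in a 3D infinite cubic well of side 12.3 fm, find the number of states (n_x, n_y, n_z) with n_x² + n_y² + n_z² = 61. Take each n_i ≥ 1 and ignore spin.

The level has n_x² + n_y² + n_z² = 61. The ordered positive-integer solutions are (3, 4, 6), (3, 6, 4), (4, 3, 6), (4, 6, 3), (6, 3, 4), (6, 4, 3).
That gives 6 states.

degeneracy = 6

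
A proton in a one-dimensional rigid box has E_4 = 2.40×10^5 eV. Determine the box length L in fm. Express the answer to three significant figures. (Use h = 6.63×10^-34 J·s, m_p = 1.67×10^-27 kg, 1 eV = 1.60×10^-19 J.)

From E_n = n²h²/(8m_pL²), L = n·h/√(8m_pE_n).
E_4 = 2.40×10^5 eV = 3.840×10^-14 J, so L = 4·6.63×10^-34/√(8·1.67×10^-27·3.840×10^-14) = 1.17×10^-13 m = 117 fm.

L = 117 fm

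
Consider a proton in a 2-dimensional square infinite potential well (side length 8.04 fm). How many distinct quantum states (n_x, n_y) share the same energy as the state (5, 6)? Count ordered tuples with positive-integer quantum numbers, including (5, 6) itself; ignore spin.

The level has n_x² + n_y² = 61. The ordered positive-integer solutions are (5, 6), (6, 5).
That gives 2 states.

degeneracy = 2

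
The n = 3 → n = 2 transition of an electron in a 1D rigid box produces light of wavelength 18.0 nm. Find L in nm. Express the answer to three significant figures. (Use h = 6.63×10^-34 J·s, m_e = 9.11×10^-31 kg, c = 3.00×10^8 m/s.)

L = 0.165 nm

The photon carries ΔE = hc/λ = 6.63×10^-34·3.00×10^8/1.80×10^-8 m = 1.105×10^-17 J.
Since ΔE = (3² − 2²)E_1, E_1 = 2.210×10^-18 J, and L = h/√(8m_eE_1) = 1.65×10^-10 m = 0.165 nm.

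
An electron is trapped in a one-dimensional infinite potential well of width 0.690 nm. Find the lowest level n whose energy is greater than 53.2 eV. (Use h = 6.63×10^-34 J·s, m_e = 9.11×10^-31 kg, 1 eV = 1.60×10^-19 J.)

E_1 = h²/(8m_eL²) = 1.267×10^-19 J = 0.7919 eV.
Need n² > 53.2/0.7919 = 67.18, i.e. n > 8.196.
The smallest integer satisfying this is n = 9.

n = 9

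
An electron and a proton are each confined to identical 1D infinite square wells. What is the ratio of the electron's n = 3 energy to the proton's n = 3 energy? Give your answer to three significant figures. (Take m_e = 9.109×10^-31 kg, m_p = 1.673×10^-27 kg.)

1.84×10^3

E_n ∝ 1/m at fixed n and L, so the ratio is m_p/m_e = 1.673×10^-27/9.109×10^-31 = 1.84×10^3.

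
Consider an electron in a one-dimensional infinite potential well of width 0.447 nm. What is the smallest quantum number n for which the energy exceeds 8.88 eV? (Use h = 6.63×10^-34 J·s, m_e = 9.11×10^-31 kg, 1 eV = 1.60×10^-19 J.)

n = 3

E_1 = h²/(8m_eL²) = 3.019×10^-19 J = 1.887 eV.
Need n² > 8.88/1.887 = 4.706, i.e. n > 2.169.
The smallest integer satisfying this is n = 3.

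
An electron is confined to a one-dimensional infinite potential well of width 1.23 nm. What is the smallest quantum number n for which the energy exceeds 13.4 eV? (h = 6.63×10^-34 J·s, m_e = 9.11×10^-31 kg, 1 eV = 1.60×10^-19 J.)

E_1 = h²/(8m_eL²) = 3.987×10^-20 J = 0.2492 eV.
Need n² > 13.4/0.2492 = 53.77, i.e. n > 7.333.
The smallest integer satisfying this is n = 8.

n = 8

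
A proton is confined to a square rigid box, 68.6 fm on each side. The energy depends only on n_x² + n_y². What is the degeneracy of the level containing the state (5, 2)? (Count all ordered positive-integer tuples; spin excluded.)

The level has n_x² + n_y² = 29. The ordered positive-integer solutions are (2, 5), (5, 2).
That gives 2 states.

degeneracy = 2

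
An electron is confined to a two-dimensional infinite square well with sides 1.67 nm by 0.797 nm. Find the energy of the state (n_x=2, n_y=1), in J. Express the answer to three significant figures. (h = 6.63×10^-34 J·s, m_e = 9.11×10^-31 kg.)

E = 1.81×10^-19 J

For a 2D rectangular well E = (h²/8m_e)·Σ n_i²/L_i² = (6.63×10^-34)²/(8·9.11×10^-31) · [2²/(1.67 nm)² + 1²/(0.797 nm)²].
Evaluating gives E = 1.81×10^-19 J.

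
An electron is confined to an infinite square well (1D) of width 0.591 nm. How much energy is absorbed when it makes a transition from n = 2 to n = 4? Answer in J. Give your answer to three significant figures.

E_1 = h²/(8m_eL²) = 1.725×10^-19 J.
|ΔE| = |2² − 4²|·E_1 = 12·1.725×10^-19 J = 2.07×10^-18 J.

|ΔE| = 2.07×10^-18 J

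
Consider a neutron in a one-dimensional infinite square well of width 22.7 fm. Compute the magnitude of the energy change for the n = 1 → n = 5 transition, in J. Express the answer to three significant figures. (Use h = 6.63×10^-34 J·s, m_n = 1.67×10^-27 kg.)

|ΔE| = 1.53×10^-12 J

E_1 = h²/(8m_nL²) = 6.385×10^-14 J.
|ΔE| = |1² − 5²|·E_1 = 24·6.385×10^-14 J = 1.53×10^-12 J.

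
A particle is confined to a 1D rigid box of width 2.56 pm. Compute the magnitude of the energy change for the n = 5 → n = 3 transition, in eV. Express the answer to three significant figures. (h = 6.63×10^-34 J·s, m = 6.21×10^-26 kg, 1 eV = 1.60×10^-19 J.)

|ΔE| = 13.5 eV

E_1 = h²/(8mL²) = 1.350×10^-19 J.
|ΔE| = |5² − 3²|·E_1 = 16·1.350×10^-19 J = 2.160×10^-18 J = 13.5 eV.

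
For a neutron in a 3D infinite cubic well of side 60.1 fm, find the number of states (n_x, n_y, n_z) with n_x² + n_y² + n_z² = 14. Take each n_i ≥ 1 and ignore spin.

The level has n_x² + n_y² + n_z² = 14. The ordered positive-integer solutions are (1, 2, 3), (1, 3, 2), (2, 1, 3), (2, 3, 1), (3, 1, 2), (3, 2, 1).
That gives 6 states.

degeneracy = 6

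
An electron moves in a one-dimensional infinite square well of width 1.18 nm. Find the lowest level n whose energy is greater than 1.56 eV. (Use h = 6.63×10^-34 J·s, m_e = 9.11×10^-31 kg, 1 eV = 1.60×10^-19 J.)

E_1 = h²/(8m_eL²) = 4.332×10^-20 J = 0.2707 eV.
Need n² > 1.56/0.2707 = 5.763, i.e. n > 2.401.
The smallest integer satisfying this is n = 3.

n = 3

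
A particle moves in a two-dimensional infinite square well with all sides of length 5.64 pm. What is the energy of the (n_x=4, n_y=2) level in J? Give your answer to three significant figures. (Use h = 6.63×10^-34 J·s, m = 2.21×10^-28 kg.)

For a 2D rectangular well E = (h²/8m)·Σ n_i²/L_i² = (6.63×10^-34)²/(8·2.21×10^-28) · [4²/(5.64 pm)² + 2²/(5.64 pm)²].
Evaluating gives E = 1.56×10^-16 J.

E = 1.56×10^-16 J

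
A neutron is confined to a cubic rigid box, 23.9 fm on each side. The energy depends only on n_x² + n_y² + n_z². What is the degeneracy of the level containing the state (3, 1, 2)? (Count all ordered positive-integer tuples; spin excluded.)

The level has n_x² + n_y² + n_z² = 14. The ordered positive-integer solutions are (1, 2, 3), (1, 3, 2), (2, 1, 3), (2, 3, 1), (3, 1, 2), (3, 2, 1).
That gives 6 states.

degeneracy = 6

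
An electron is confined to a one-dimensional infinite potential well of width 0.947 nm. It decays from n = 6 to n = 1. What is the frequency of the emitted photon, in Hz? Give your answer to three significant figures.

E_1 = h²/(8m_eL²) = 6.718×10^-20 J and ΔE = (6² − 1²)E_1 = 2.351×10^-18 J.
f = ΔE/h = 2.351×10^-18/6.626×10^-34 = 3.55×10^15 Hz.

f = 3.55×10^15 Hz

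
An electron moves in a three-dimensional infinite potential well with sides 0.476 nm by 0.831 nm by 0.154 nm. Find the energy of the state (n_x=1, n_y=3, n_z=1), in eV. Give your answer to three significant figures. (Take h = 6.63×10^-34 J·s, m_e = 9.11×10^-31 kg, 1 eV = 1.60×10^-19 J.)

For a 3D rectangular well E = (h²/8m_e)·Σ n_i²/L_i² = (6.63×10^-34)²/(8·9.11×10^-31) · [1²/(0.476 nm)² + 3²/(0.831 nm)² + 1²/(0.154 nm)²].
Evaluating gives E = 3.595×10^-18 J = 22.5 eV.

E = 22.5 eV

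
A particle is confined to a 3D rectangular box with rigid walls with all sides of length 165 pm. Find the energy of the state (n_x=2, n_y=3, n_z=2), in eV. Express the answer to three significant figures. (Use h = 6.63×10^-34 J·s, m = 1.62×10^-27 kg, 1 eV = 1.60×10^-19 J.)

E = 0.132 eV

For a 3D rectangular well E = (h²/8m)·Σ n_i²/L_i² = (6.63×10^-34)²/(8·1.62×10^-27) · [2²/(165 pm)² + 3²/(165 pm)² + 2²/(165 pm)²].
Evaluating gives E = 2.118×10^-20 J = 0.132 eV.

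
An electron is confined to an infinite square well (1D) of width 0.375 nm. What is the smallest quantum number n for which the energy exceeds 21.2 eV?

n = 3

E_1 = h²/(8m_eL²) = 4.284×10^-19 J = 2.674 eV.
Need n² > 21.2/2.674 = 7.928, i.e. n > 2.816.
The smallest integer satisfying this is n = 3.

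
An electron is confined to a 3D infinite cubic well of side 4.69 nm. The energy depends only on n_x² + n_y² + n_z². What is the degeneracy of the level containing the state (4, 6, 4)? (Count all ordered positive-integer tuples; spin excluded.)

The level has n_x² + n_y² + n_z² = 68. The ordered positive-integer solutions are (4, 4, 6), (4, 6, 4), (6, 4, 4).
That gives 3 states.

degeneracy = 3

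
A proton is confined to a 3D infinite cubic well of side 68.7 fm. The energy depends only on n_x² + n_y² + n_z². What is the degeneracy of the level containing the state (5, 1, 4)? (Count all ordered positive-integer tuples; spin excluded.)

The level has n_x² + n_y² + n_z² = 42. The ordered positive-integer solutions are (1, 4, 5), (1, 5, 4), (4, 1, 5), (4, 5, 1), (5, 1, 4), (5, 4, 1).
That gives 6 states.

degeneracy = 6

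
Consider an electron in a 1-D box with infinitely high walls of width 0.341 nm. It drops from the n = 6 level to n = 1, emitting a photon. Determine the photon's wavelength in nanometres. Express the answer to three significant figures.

E_1 = h²/(8m_eL²) = 5.181×10^-19 J, so ΔE = (6² − 1²)E_1 = 1.813×10^-17 J.
λ = hc/ΔE = (6.626×10^-34·2.998×10^8)/1.813×10^-17 = 1.10×10^-8 m = 11.0 nm.

λ = 11.0 nm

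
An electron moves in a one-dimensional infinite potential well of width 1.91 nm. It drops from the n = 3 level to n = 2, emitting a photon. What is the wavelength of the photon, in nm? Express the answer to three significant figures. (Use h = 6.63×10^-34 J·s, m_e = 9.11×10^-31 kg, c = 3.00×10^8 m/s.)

λ = 2.41×10^3 nm

E_1 = h²/(8m_eL²) = 1.653×10^-20 J, so ΔE = (3² − 2²)E_1 = 8.265×10^-20 J.
λ = hc/ΔE = (6.63×10^-34·3.00×10^8)/8.265×10^-20 = 2.41×10^-6 m = 2.41×10^3 nm.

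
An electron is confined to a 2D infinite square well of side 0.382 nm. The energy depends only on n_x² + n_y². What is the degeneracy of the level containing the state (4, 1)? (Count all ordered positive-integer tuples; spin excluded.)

degeneracy = 2

The level has n_x² + n_y² = 17. The ordered positive-integer solutions are (1, 4), (4, 1).
That gives 2 states.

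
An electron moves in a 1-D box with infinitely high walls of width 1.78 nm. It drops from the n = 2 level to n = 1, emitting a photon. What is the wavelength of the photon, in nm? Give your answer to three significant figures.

λ = 3.48×10^3 nm

E_1 = h²/(8m_eL²) = 1.902×10^-20 J, so ΔE = (2² − 1²)E_1 = 5.706×10^-20 J.
λ = hc/ΔE = (6.626×10^-34·2.998×10^8)/5.706×10^-20 = 3.48×10^-6 m = 3.48×10^3 nm.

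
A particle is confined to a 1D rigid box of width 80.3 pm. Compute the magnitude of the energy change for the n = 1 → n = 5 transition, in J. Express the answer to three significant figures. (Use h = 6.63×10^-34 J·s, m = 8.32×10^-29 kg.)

E_1 = h²/(8mL²) = 1.024×10^-19 J.
|ΔE| = |1² − 5²|·E_1 = 24·1.024×10^-19 J = 2.46×10^-18 J.

|ΔE| = 2.46×10^-18 J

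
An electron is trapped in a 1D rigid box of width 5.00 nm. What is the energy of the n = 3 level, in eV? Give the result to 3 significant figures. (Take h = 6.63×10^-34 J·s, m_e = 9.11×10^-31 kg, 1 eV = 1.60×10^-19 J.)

E_3 = 0.136 eV

For an infinite well E_n = n²h²/(8m_eL²), so E_1 = h²/(8m_eL²) = (6.63×10^-34)²/(8·9.11×10^-31·(5.00×10^-9 m)²) = 2.413×10^-21 J.
Then E_3 = 3²·E_1 = 9·2.413×10^-21 J = 2.172×10^-20 J.
Converting, E_3 = 2.172×10^-20 J / (1.60×10^-19 J/eV) = 0.136 eV.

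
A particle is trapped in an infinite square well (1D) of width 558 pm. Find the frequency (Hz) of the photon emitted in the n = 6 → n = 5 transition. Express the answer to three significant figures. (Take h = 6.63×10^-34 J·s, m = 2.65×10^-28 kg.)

f = 1.10×10^13 Hz

E_1 = h²/(8mL²) = 6.659×10^-22 J and ΔE = (6² − 5²)E_1 = 7.325×10^-21 J.
f = ΔE/h = 7.325×10^-21/6.63×10^-34 = 1.10×10^13 Hz.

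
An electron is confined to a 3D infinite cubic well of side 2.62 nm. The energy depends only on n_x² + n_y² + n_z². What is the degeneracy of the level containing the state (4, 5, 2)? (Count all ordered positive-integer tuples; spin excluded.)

degeneracy = 6

The level has n_x² + n_y² + n_z² = 45. The ordered positive-integer solutions are (2, 4, 5), (2, 5, 4), (4, 2, 5), (4, 5, 2), (5, 2, 4), (5, 4, 2).
That gives 6 states.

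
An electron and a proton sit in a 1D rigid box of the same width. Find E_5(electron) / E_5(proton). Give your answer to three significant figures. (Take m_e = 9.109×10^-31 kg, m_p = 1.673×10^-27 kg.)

E_n ∝ 1/m at fixed n and L, so the ratio is m_p/m_e = 1.673×10^-27/9.109×10^-31 = 1.84×10^3.

1.84×10^3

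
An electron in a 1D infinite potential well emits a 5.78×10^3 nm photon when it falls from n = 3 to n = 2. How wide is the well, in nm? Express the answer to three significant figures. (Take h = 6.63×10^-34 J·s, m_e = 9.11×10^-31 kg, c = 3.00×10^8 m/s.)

The photon carries ΔE = hc/λ = 6.63×10^-34·3.00×10^8/5.78×10^-6 m = 3.441×10^-20 J.
Since ΔE = (3² − 2²)E_1, E_1 = 6.882×10^-21 J, and L = h/√(8m_eE_1) = 2.96×10^-9 m = 2.96 nm.

L = 2.96 nm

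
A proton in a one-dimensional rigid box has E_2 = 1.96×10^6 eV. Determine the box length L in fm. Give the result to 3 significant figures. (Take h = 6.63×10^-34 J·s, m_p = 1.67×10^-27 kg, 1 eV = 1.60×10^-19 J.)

From E_n = n²h²/(8m_pL²), L = n·h/√(8m_pE_n).
E_2 = 1.96×10^6 eV = 3.136×10^-13 J, so L = 2·6.63×10^-34/√(8·1.67×10^-27·3.136×10^-13) = 2.05×10^-14 m = 20.5 fm.

L = 20.5 fm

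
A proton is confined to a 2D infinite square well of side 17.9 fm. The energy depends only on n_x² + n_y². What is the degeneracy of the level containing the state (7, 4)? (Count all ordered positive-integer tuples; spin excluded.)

The level has n_x² + n_y² = 65. The ordered positive-integer solutions are (1, 8), (4, 7), (7, 4), (8, 1).
That gives 4 states.

degeneracy = 4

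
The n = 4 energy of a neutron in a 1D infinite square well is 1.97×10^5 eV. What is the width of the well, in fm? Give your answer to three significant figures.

L = 129 fm

From E_n = n²h²/(8m_nL²), L = n·h/√(8m_nE_n).
E_4 = 1.97×10^5 eV = 3.156×10^-14 J, so L = 4·6.626×10^-34/√(8·1.675×10^-27·3.156×10^-14) = 1.29×10^-13 m = 129 fm.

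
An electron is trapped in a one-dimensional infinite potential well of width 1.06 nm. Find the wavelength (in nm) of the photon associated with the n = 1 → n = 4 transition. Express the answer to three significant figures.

λ = 247 nm

E_1 = h²/(8m_eL²) = 5.362×10^-20 J, so ΔE = (4² − 1²)E_1 = 8.043×10^-19 J.
λ = hc/ΔE = (6.626×10^-34·2.998×10^8)/8.043×10^-19 = 2.47×10^-7 m = 247 nm.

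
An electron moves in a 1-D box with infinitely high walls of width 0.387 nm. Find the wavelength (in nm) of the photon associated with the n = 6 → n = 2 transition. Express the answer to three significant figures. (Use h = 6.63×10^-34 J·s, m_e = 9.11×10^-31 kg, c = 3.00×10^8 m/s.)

λ = 15.4 nm

E_1 = h²/(8m_eL²) = 4.027×10^-19 J, so ΔE = (6² − 2²)E_1 = 1.289×10^-17 J.
λ = hc/ΔE = (6.63×10^-34·3.00×10^8)/1.289×10^-17 = 1.54×10^-8 m = 15.4 nm.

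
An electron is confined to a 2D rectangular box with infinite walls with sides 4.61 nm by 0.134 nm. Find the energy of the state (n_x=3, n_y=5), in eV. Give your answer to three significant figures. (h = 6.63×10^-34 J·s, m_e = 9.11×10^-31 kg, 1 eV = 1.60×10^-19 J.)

E = 525 eV

For a 2D rectangular well E = (h²/8m_e)·Σ n_i²/L_i² = (6.63×10^-34)²/(8·9.11×10^-31) · [3²/(4.61 nm)² + 5²/(0.134 nm)²].
Evaluating gives E = 8.400×10^-17 J = 525 eV.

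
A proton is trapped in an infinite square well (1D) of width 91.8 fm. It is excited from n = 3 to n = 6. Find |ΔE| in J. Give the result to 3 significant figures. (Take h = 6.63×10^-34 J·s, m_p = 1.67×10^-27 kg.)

|ΔE| = 1.05×10^-13 J

E_1 = h²/(8m_pL²) = 3.904×10^-15 J.
|ΔE| = |3² − 6²|·E_1 = 27·3.904×10^-15 J = 1.05×10^-13 J.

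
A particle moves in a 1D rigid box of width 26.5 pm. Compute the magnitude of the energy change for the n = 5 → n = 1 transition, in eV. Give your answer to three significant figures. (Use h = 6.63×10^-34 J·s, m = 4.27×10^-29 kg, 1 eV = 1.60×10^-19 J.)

|ΔE| = 275 eV

E_1 = h²/(8mL²) = 1.832×10^-18 J.
|ΔE| = |5² − 1²|·E_1 = 24·1.832×10^-18 J = 4.397×10^-17 J = 275 eV.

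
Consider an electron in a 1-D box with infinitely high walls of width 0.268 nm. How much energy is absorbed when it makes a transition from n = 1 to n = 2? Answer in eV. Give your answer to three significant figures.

|ΔE| = 15.7 eV

E_1 = h²/(8m_eL²) = 8.388×10^-19 J.
|ΔE| = |1² − 2²|·E_1 = 3·8.388×10^-19 J = 2.516×10^-18 J = 15.7 eV.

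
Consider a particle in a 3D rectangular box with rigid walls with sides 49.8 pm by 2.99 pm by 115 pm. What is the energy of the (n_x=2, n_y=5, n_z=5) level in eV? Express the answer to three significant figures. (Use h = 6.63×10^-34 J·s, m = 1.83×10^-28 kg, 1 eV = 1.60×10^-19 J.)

E = 5.25×10^3 eV

For a 3D rectangular well E = (h²/8m)·Σ n_i²/L_i² = (6.63×10^-34)²/(8·1.83×10^-28) · [2²/(49.8 pm)² + 5²/(2.99 pm)² + 5²/(115 pm)²].
Evaluating gives E = 8.407×10^-16 J = 5.25×10^3 eV.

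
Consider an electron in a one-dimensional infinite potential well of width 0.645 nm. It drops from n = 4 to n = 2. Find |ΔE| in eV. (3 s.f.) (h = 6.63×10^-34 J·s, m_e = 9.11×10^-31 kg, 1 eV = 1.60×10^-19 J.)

|ΔE| = 10.9 eV

E_1 = h²/(8m_eL²) = 1.450×10^-19 J.
|ΔE| = |4² − 2²|·E_1 = 12·1.450×10^-19 J = 1.740×10^-18 J = 10.9 eV.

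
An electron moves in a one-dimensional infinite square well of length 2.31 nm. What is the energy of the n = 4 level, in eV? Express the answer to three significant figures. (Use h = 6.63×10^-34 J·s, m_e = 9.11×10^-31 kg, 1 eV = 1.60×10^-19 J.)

E_4 = 1.13 eV

For an infinite well E_n = n²h²/(8m_eL²), so E_1 = h²/(8m_eL²) = (6.63×10^-34)²/(8·9.11×10^-31·(2.31×10^-9 m)²) = 1.130×10^-20 J.
Then E_4 = 4²·E_1 = 16·1.130×10^-20 J = 1.808×10^-19 J.
Converting, E_4 = 1.808×10^-19 J / (1.60×10^-19 J/eV) = 1.13 eV.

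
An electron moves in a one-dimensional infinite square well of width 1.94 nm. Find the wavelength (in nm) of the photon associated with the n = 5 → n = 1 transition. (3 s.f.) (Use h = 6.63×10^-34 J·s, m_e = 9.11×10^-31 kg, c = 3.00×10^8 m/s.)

λ = 517 nm

E_1 = h²/(8m_eL²) = 1.603×10^-20 J, so ΔE = (5² − 1²)E_1 = 3.847×10^-19 J.
λ = hc/ΔE = (6.63×10^-34·3.00×10^8)/3.847×10^-19 = 5.17×10^-7 m = 517 nm.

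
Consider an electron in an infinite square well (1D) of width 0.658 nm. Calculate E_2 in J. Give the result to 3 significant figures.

E_2 = 5.57×10^-19 J

For an infinite well E_n = n²h²/(8m_eL²), so E_1 = h²/(8m_eL²) = (6.626×10^-34)²/(8·9.109×10^-31·(6.58×10^-10 m)²) = 1.392×10^-19 J.
Then E_2 = 2²·E_1 = 4·1.392×10^-19 J = 5.57×10^-19 J.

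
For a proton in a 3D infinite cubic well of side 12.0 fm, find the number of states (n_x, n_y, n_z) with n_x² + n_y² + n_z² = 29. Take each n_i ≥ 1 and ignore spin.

The level has n_x² + n_y² + n_z² = 29. The ordered positive-integer solutions are (2, 3, 4), (2, 4, 3), (3, 2, 4), (3, 4, 2), (4, 2, 3), (4, 3, 2).
That gives 6 states.

degeneracy = 6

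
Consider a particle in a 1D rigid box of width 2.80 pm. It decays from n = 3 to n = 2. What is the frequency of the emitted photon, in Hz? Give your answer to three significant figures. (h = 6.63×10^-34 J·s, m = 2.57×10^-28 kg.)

E_1 = h²/(8mL²) = 2.727×10^-17 J and ΔE = (3² − 2²)E_1 = 1.364×10^-16 J.
f = ΔE/h = 1.364×10^-16/6.63×10^-34 = 2.06×10^17 Hz.

f = 2.06×10^17 Hz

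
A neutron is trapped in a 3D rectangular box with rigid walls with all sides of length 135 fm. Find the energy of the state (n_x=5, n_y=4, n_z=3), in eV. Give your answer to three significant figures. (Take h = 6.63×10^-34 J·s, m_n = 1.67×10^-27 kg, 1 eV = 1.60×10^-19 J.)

E = 5.64×10^5 eV

For a 3D rectangular well E = (h²/8m_n)·Σ n_i²/L_i² = (6.63×10^-34)²/(8·1.67×10^-27) · [5²/(135 fm)² + 4²/(135 fm)² + 3²/(135 fm)²].
Evaluating gives E = 9.027×10^-14 J = 5.64×10^5 eV.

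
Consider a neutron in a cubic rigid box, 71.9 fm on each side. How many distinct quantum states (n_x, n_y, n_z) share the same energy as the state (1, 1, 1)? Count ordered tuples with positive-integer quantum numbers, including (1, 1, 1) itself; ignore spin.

degeneracy = 1

The level has n_x² + n_y² + n_z² = 3. The ordered positive-integer solutions are (1, 1, 1).
That gives 1 state.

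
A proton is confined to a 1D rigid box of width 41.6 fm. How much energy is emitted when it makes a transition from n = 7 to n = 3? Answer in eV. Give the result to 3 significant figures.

|ΔE| = 4.73×10^6 eV

E_1 = h²/(8m_pL²) = 1.896×10^-14 J.
|ΔE| = |7² − 3²|·E_1 = 40·1.896×10^-14 J = 7.584×10^-13 J = 4.73×10^6 eV.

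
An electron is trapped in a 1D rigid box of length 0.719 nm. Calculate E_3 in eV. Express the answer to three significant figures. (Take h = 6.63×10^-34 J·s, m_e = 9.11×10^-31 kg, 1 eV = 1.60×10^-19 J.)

E_3 = 6.56 eV

For an infinite well E_n = n²h²/(8m_eL²), so E_1 = h²/(8m_eL²) = (6.63×10^-34)²/(8·9.11×10^-31·(7.19×10^-10 m)²) = 1.167×10^-19 J.
Then E_3 = 3²·E_1 = 9·1.167×10^-19 J = 1.050×10^-18 J.
Converting, E_3 = 1.050×10^-18 J / (1.60×10^-19 J/eV) = 6.56 eV.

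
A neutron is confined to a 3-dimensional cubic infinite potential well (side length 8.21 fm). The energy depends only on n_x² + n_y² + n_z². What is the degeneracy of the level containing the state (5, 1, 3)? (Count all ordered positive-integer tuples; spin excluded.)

The level has n_x² + n_y² + n_z² = 35. The ordered positive-integer solutions are (1, 3, 5), (1, 5, 3), (3, 1, 5), (3, 5, 1), (5, 1, 3), (5, 3, 1).
That gives 6 states.

degeneracy = 6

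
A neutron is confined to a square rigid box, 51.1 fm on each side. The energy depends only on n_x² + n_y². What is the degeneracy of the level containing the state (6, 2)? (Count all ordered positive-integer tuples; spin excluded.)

degeneracy = 2

The level has n_x² + n_y² = 40. The ordered positive-integer solutions are (2, 6), (6, 2).
That gives 2 states.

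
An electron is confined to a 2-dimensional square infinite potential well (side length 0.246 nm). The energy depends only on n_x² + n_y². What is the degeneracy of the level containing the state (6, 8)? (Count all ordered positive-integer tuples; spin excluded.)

degeneracy = 2

The level has n_x² + n_y² = 100. The ordered positive-integer solutions are (6, 8), (8, 6).
That gives 2 states.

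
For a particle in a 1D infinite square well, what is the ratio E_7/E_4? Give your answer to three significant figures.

3.06

E_n ∝ n², so E_7/E_4 = 7²/4² = 49/16 = 3.06.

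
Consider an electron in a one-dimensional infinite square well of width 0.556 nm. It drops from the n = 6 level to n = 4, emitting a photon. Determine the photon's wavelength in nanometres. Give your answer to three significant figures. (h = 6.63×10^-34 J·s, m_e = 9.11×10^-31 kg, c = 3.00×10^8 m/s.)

E_1 = h²/(8m_eL²) = 1.951×10^-19 J, so ΔE = (6² − 4²)E_1 = 3.902×10^-18 J.
λ = hc/ΔE = (6.63×10^-34·3.00×10^8)/3.902×10^-18 = 5.10×10^-8 m = 51.0 nm.

λ = 51.0 nm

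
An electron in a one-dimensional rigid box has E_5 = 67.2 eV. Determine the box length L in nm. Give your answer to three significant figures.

L = 0.374 nm

From E_n = n²h²/(8m_eL²), L = n·h/√(8m_eE_n).
E_5 = 67.2 eV = 1.077×10^-17 J, so L = 5·6.626×10^-34/√(8·9.109×10^-31·1.077×10^-17) = 3.74×10^-10 m = 0.374 nm.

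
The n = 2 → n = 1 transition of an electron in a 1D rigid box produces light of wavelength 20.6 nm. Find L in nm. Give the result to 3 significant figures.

The photon carries ΔE = hc/λ = 6.626×10^-34·2.998×10^8/2.06×10^-8 m = 9.643×10^-18 J.
Since ΔE = (2² − 1²)E_1, E_1 = 3.214×10^-18 J, and L = h/√(8m_eE_1) = 1.37×10^-10 m = 0.137 nm.

L = 0.137 nm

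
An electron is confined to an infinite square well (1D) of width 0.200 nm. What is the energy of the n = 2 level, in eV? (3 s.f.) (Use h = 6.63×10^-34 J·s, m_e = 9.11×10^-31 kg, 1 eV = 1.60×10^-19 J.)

E_2 = 37.7 eV

For an infinite well E_n = n²h²/(8m_eL²), so E_1 = h²/(8m_eL²) = (6.63×10^-34)²/(8·9.11×10^-31·(2.00×10^-10 m)²) = 1.508×10^-18 J.
Then E_2 = 2²·E_1 = 4·1.508×10^-18 J = 6.032×10^-18 J.
Converting, E_2 = 6.032×10^-18 J / (1.60×10^-19 J/eV) = 37.7 eV.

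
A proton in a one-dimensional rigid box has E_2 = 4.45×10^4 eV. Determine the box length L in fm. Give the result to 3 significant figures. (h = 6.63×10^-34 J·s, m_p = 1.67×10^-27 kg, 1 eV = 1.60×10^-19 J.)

From E_n = n²h²/(8m_pL²), L = n·h/√(8m_pE_n).
E_2 = 4.45×10^4 eV = 7.120×10^-15 J, so L = 2·6.63×10^-34/√(8·1.67×10^-27·7.120×10^-15) = 1.36×10^-13 m = 136 fm.

L = 136 fm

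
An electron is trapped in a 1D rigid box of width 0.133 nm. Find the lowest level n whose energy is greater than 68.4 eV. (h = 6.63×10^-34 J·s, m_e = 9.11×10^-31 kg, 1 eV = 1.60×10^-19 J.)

E_1 = h²/(8m_eL²) = 3.410×10^-18 J = 21.31 eV.
Need n² > 68.4/21.31 = 3.210, i.e. n > 1.792.
The smallest integer satisfying this is n = 2.

n = 2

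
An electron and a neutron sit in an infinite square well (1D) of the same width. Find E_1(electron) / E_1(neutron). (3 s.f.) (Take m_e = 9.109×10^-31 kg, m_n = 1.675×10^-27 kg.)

E_n ∝ 1/m at fixed n and L, so the ratio is m_n/m_e = 1.675×10^-27/9.109×10^-31 = 1.84×10^3.

1.84×10^3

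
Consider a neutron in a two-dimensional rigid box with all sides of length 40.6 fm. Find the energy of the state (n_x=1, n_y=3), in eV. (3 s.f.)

E = 1.24×10^6 eV

For a 2D rectangular well E = (h²/8m_n)·Σ n_i²/L_i² = (6.626×10^-34)²/(8·1.675×10^-27) · [1²/(40.6 fm)² + 3²/(40.6 fm)²].
Evaluating gives E = 1.988×10^-13 J = 1.24×10^6 eV.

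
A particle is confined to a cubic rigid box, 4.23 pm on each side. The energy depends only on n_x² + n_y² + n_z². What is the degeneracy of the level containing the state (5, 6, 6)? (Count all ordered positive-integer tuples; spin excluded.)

The level has n_x² + n_y² + n_z² = 97. The ordered positive-integer solutions are (5, 6, 6), (6, 5, 6), (6, 6, 5).
That gives 3 states.

degeneracy = 3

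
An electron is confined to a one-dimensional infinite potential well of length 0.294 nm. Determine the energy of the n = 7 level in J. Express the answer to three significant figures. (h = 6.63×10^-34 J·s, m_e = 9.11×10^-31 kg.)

For an infinite well E_n = n²h²/(8m_eL²), so E_1 = h²/(8m_eL²) = (6.63×10^-34)²/(8·9.11×10^-31·(2.94×10^-10 m)²) = 6.978×10^-19 J.
Then E_7 = 7²·E_1 = 49·6.978×10^-19 J = 3.42×10^-17 J.

E_7 = 3.42×10^-17 J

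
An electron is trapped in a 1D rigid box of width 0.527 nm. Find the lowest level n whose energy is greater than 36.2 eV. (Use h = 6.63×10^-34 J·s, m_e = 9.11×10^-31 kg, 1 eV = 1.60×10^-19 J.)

n = 6

E_1 = h²/(8m_eL²) = 2.172×10^-19 J = 1.357 eV.
Need n² > 36.2/1.357 = 26.68, i.e. n > 5.165.
The smallest integer satisfying this is n = 6.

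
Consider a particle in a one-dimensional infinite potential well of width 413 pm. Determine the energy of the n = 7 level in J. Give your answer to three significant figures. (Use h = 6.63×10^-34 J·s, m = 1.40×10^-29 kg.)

E_7 = 1.13×10^-18 J

For an infinite well E_n = n²h²/(8mL²), so E_1 = h²/(8mL²) = (6.63×10^-34)²/(8·1.40×10^-29·(4.13×10^-10 m)²) = 2.301×10^-20 J.
Then E_7 = 7²·E_1 = 49·2.301×10^-20 J = 1.13×10^-18 J.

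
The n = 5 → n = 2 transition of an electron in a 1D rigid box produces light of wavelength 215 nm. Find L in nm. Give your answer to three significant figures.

L = 1.17 nm

The photon carries ΔE = hc/λ = 6.626×10^-34·2.998×10^8/2.15×10^-7 m = 9.239×10^-19 J.
Since ΔE = (5² − 2²)E_1, E_1 = 4.400×10^-20 J, and L = h/√(8m_eE_1) = 1.17×10^-9 m = 1.17 nm.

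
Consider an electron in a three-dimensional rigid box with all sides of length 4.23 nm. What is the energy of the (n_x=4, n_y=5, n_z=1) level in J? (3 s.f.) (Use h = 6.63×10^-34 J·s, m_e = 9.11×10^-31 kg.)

For a 3D rectangular well E = (h²/8m_e)·Σ n_i²/L_i² = (6.63×10^-34)²/(8·9.11×10^-31) · [4²/(4.23 nm)² + 5²/(4.23 nm)² + 1²/(4.23 nm)²].
Evaluating gives E = 1.42×10^-19 J.

E = 1.42×10^-19 J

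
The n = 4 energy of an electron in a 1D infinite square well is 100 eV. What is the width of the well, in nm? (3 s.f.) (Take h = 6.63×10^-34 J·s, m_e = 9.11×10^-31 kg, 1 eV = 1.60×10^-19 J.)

L = 0.246 nm

From E_n = n²h²/(8m_eL²), L = n·h/√(8m_eE_n).
E_4 = 100 eV = 1.600×10^-17 J, so L = 4·6.63×10^-34/√(8·9.11×10^-31·1.600×10^-17) = 2.46×10^-10 m = 0.246 nm.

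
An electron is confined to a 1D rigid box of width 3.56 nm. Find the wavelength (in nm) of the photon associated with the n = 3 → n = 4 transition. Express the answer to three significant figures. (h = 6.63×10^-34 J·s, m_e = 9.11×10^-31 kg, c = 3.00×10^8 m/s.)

E_1 = h²/(8m_eL²) = 4.759×10^-21 J, so ΔE = (4² − 3²)E_1 = 3.331×10^-20 J.
λ = hc/ΔE = (6.63×10^-34·3.00×10^8)/3.331×10^-20 = 5.97×10^-6 m = 5.97×10^3 nm.

λ = 5.97×10^3 nm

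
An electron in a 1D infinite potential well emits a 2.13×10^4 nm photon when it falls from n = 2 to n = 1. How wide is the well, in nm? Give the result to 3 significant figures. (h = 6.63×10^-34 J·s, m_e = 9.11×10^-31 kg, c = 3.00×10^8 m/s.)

L = 4.40 nm

The photon carries ΔE = hc/λ = 6.63×10^-34·3.00×10^8/2.13×10^-5 m = 9.338×10^-21 J.
Since ΔE = (2² − 1²)E_1, E_1 = 3.113×10^-21 J, and L = h/√(8m_eE_1) = 4.40×10^-9 m = 4.40 nm.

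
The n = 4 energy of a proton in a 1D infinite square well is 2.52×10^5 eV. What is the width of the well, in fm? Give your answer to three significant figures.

From E_n = n²h²/(8m_pL²), L = n·h/√(8m_pE_n).
E_4 = 2.52×10^5 eV = 4.037×10^-14 J, so L = 4·6.626×10^-34/√(8·1.673×10^-27·4.037×10^-14) = 1.14×10^-13 m = 114 fm.

L = 114 fm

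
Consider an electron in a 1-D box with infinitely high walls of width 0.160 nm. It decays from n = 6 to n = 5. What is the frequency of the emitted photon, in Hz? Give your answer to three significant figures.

f = 3.91×10^16 Hz

E_1 = h²/(8m_eL²) = 2.353×10^-18 J and ΔE = (6² − 5²)E_1 = 2.588×10^-17 J.
f = ΔE/h = 2.588×10^-17/6.626×10^-34 = 3.91×10^16 Hz.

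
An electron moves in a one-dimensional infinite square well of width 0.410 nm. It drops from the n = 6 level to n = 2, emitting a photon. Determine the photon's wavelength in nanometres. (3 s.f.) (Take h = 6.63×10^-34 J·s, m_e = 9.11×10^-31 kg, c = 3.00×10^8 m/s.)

E_1 = h²/(8m_eL²) = 3.588×10^-19 J, so ΔE = (6² − 2²)E_1 = 1.148×10^-17 J.
λ = hc/ΔE = (6.63×10^-34·3.00×10^8)/1.148×10^-17 = 1.73×10^-8 m = 17.3 nm.

λ = 17.3 nm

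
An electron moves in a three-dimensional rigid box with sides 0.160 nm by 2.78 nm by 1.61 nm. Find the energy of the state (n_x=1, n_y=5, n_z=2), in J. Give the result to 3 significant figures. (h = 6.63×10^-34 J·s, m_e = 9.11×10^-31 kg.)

E = 2.64×10^-18 J

For a 3D rectangular well E = (h²/8m_e)·Σ n_i²/L_i² = (6.63×10^-34)²/(8·9.11×10^-31) · [1²/(0.160 nm)² + 5²/(2.78 nm)² + 2²/(1.61 nm)²].
Evaluating gives E = 2.64×10^-18 J.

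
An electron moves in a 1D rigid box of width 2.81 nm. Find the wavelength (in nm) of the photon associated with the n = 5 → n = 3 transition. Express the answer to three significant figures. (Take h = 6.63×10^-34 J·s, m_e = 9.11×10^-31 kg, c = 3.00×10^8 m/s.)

E_1 = h²/(8m_eL²) = 7.638×10^-21 J, so ΔE = (5² − 3²)E_1 = 1.222×10^-19 J.
λ = hc/ΔE = (6.63×10^-34·3.00×10^8)/1.222×10^-19 = 1.63×10^-6 m = 1.63×10^3 nm.

λ = 1.63×10^3 nm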